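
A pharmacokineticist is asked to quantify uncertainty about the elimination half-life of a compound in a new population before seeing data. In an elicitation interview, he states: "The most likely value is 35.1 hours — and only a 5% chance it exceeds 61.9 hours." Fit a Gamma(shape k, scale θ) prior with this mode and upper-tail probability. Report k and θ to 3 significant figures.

k ≈ 9.67, θ ≈ 4.05

Gamma(k,θ) with k>1 has mode (k−1)θ, so θ = 35.1/(k−1).
Need P(X < 61.9) = 0.95 with θ tied to k this way. Start at k = 2, θ = 35.1: P(X<61.9) ≈ 0.526.
Too low — raise k to concentrate. Iterating converges to k ≈ 9.67.
Then θ = 35.1/(9.67−1) ≈ 4.05.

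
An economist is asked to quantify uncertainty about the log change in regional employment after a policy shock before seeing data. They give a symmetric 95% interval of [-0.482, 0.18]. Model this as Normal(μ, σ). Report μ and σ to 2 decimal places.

μ = -0.15, σ = 0.17

A symmetric 95% interval runs μ ± z·σ with z = 1.96.
Half-width = 0.331, so σ = 0.331/1.96 = 0.17.
μ is the interval midpoint, -0.15.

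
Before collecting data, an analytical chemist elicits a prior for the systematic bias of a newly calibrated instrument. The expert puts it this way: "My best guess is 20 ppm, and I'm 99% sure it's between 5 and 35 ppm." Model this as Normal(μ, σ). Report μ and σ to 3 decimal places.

μ = 20.000, σ = 5.823

A symmetric 99% interval runs μ ± z·σ with z = 2.576.
Half-width = 15, so σ = 15/2.576 = 5.823.
μ is the stated best guess, 20.000.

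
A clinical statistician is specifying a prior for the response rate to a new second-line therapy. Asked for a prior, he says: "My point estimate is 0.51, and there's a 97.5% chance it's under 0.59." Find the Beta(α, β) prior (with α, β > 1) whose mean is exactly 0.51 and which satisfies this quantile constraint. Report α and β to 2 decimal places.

With mean 0.51 fixed, write α = 0.51s, β = 0.49s where s = α+β.
Need P(θ < 0.59) = 0.975 under Beta(0.51s, 0.49s). Normal approximation: (q−m)/√(m(1−m)/s) ≈ z_{0.975} = 1.96, so s ≈ 0.51·0.49·(1.96)²/(0.59−0.51)² = 150.0.
At s = 150.0: P(θ<0.59) ≈ 0.976. Adjusting to match 0.975 gives s ≈ 148.09.
So α = 0.51·148.09 ≈ 75.52, β = 0.49·148.09 ≈ 72.56.

α ≈ 75.52, β ≈ 72.56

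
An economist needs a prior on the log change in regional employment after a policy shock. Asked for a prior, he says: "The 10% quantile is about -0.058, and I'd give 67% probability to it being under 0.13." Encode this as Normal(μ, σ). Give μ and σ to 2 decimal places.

μ = 0.08, σ = 0.11

The p-quantile of Normal(μ,σ) is μ + z_p·σ, with z_{0.1} = -1.282 and z_{0.67} = 0.4399.
Eliminate σ: μ = (z₂·x₁ − z₁·x₂)/(z₂ − z₁) = (0.4399·-0.058 − (-1.282)·0.13)/1.721 = 0.08.
Then σ = (x₂ − x₁)/(z₂ − z₁) = (0.13 − -0.058)/1.721 = 0.11.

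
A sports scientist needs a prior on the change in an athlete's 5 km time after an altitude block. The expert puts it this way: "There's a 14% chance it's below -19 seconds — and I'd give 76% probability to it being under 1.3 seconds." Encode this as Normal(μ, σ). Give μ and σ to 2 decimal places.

μ = -6.73, σ = 11.36

For Normal(μ,σ), the p-quantile is μ + z_p·σ. Here z_{0.14} = -1.08, z_{0.76} = 0.7063.
So -19 = μ − 1.08σ and 1.3 = μ + 0.7063σ.
Subtracting: σ = (1.3 − -19)/(0.7063 − (-1.08)) = 11.36.
Then μ = -19 − (-1.08)·11.36 = -6.73.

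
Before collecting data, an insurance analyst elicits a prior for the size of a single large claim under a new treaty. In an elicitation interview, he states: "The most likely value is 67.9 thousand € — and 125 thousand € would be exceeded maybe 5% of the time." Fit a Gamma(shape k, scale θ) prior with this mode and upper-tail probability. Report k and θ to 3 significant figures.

Gamma(k,θ) with k>1 has mode (k−1)θ, so θ = 67.9/(k−1).
Need P(X < 125) = 0.95 with θ tied to k this way. Start at k = 2, θ = 67.9: P(X<125) ≈ 0.549.
Too low — raise k to concentrate. Iterating converges to k ≈ 8.48.
Then θ = 67.9/(8.48−1) ≈ 9.08.

k ≈ 8.48, θ ≈ 9.08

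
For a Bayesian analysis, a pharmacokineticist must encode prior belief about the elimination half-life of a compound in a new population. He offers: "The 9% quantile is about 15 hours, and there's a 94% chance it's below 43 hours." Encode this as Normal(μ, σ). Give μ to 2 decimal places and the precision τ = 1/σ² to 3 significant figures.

The p-quantile of Normal(μ,σ) is μ + z_p·σ, with z_{0.09} = -1.341 and z_{0.94} = 1.555.
Eliminate σ: μ = (z₂·x₁ − z₁·x₂)/(z₂ − z₁) = (1.555·15 − (-1.341)·43)/2.896 = 27.97.
Then σ = (x₂ − x₁)/(z₂ − z₁) = (43 − 15)/2.896 = 9.67.
Precision τ = 1/σ² = 1/9.67² = 0.0107.

μ = 27.97, τ = 0.0107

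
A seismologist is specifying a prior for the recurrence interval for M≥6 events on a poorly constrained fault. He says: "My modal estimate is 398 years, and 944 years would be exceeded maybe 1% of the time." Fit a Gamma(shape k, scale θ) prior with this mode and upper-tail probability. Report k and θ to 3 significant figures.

k ≈ 7.36, θ ≈ 62.5

Gamma(k,θ) with k>1 has mode (k−1)θ, so θ = 398/(k−1).
Need P(X < 944) = 0.99 with θ tied to k this way. Start at k = 2, θ = 398: P(X<944) ≈ 0.685.
Too low — raise k to concentrate. Iterating converges to k ≈ 7.36.
Then θ = 398/(7.36−1) ≈ 62.5.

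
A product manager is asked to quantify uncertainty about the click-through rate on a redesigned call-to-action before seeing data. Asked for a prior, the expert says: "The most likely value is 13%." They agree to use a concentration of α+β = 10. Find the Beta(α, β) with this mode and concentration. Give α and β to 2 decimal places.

α = 2.04, β = 7.96

For α,β > 1 the Beta mode is (α−1)/(α+β−2). With α+β = 10, the mode is (α−1)/8.
Set (α−1)/8 = 0.13 → α = 1 + 0.13·8 = 2.04.
β = 10 − α = 7.96.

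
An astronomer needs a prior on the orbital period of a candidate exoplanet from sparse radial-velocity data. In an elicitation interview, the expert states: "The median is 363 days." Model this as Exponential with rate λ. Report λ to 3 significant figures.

λ ≈ 0.00191

Exponential median = ln 2 / λ, so λ = ln 2 / 363.0 = 0.00191.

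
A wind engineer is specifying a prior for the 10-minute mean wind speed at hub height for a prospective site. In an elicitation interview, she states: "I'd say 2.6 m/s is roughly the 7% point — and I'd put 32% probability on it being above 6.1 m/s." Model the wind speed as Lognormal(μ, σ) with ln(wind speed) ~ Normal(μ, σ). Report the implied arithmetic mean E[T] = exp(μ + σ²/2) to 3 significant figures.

If T ~ Lognormal(μ,σ) then ln T ~ Normal(μ,σ), so the p-quantile of ln T is μ + z_p·σ.
ln(2.6) = 0.9555 and ln(6.1) = 1.808; z_{0.07} = -1.476, z_{0.68} = 0.4677.
σ = (1.808 − 0.9555)/(0.4677 − (-1.476)) = 0.439.
μ = 0.9555 − (-1.476)·0.439 = 1.603.
E[T] = exp(μ + σ²/2) = exp(1.603 + 0.0963) = 5.47 m/s.

E[T] ≈ 5.47 m/s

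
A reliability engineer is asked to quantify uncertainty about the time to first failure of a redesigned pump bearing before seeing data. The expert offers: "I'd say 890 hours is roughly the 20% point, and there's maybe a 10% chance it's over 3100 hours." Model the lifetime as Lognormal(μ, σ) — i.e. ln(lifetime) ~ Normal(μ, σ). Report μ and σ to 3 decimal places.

μ ≈ 7.286, σ ≈ 0.588

If T ~ Lognormal(μ,σ) then ln T ~ Normal(μ,σ), so the p-quantile of ln T is μ + z_p·σ.
ln(890) = 6.791 and ln(3100) = 8.039; z_{0.2} = -0.8416, z_{0.9} = 1.282.
σ = (8.039 − 6.791)/(1.282 − (-0.8416)) = 0.588.
μ = 6.791 − (-0.8416)·0.588 = 7.286.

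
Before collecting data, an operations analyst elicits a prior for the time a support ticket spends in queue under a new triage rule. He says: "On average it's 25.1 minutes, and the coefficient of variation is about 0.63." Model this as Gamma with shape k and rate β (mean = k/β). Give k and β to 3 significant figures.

For Gamma(k, rate β): mean = k/β, variance = k/β², so CV = 1/√k.
CV = 0.63, hence k = 1/CV² = 2.52.
Then β = k/mean = 2.52/25.1 = 0.1.

k ≈ 2.52, β ≈ 0.1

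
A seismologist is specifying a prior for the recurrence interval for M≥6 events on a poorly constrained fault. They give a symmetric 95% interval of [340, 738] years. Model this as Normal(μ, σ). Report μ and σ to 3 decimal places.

μ = 539.000, σ = 101.532

A symmetric 95% interval runs μ ± z·σ with z = 1.96.
Half-width = 199, so σ = 199/1.96 = 101.532.
μ is the interval midpoint, 539.000.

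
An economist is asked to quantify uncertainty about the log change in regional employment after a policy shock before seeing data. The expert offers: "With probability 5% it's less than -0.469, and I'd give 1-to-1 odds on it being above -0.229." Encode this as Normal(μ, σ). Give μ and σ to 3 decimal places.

μ = -0.229, σ = 0.146

The p-quantile of Normal(μ,σ) is μ + z_p·σ, with z_{0.05} = -1.645 and z_{0.5} = 0.
Eliminate σ: μ = (z₂·x₁ − z₁·x₂)/(z₂ − z₁) = (0·-0.469 − (-1.645)·-0.229)/1.645 = -0.229.
Then σ = (x₂ − x₁)/(z₂ − z₁) = (-0.229 − -0.469)/1.645 = 0.146.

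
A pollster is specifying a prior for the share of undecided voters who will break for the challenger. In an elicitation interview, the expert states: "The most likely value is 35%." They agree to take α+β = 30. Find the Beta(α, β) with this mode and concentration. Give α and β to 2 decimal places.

For α,β > 1 the Beta mode is (α−1)/(α+β−2). With α+β = 30, the mode is (α−1)/28.
Set (α−1)/28 = 0.35 → α = 1 + 0.35·28 = 10.80.
β = 30 − α = 19.20.

α = 10.80, β = 19.20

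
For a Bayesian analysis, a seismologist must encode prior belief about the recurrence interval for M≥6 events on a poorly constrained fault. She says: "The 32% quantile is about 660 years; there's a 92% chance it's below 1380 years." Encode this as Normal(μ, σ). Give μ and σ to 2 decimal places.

μ = 839.81, σ = 384.46

The p-quantile of Normal(μ,σ) is μ + z_p·σ, with z_{0.32} = -0.4677 and z_{0.92} = 1.405.
Eliminate σ: μ = (z₂·x₁ − z₁·x₂)/(z₂ − z₁) = (1.405·660 − (-0.4677)·1380)/1.873 = 839.81.
Then σ = (x₂ − x₁)/(z₂ − z₁) = (1380 − 660)/1.873 = 384.46.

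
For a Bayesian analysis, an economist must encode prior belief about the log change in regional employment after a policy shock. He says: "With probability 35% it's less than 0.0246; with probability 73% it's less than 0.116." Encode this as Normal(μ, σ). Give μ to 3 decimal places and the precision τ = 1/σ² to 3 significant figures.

μ = 0.060, τ = 119

The p-quantile of Normal(μ,σ) is μ + z_p·σ, with z_{0.35} = -0.3853 and z_{0.73} = 0.6128.
Eliminate σ: μ = (z₂·x₁ − z₁·x₂)/(z₂ − z₁) = (0.6128·0.0246 − (-0.3853)·0.116)/0.9981 = 0.060.
Then σ = (x₂ − x₁)/(z₂ − z₁) = (0.116 − 0.0246)/0.9981 = 0.092.
Precision τ = 1/σ² = 1/0.09157² = 119.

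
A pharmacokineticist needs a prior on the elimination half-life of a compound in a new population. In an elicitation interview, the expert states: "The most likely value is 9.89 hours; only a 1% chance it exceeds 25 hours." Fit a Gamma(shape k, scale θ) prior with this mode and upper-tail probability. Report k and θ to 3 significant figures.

Gamma(k,θ) with k>1 has mode (k−1)θ, so θ = 9.89/(k−1).
Need P(X < 25) = 0.99 with θ tied to k this way. Start at k = 2, θ = 9.89: P(X<25) ≈ 0.718.
Too low — raise k to concentrate. Iterating converges to k ≈ 6.44.
Then θ = 9.89/(6.44−1) ≈ 1.82.

k ≈ 6.44, θ ≈ 1.82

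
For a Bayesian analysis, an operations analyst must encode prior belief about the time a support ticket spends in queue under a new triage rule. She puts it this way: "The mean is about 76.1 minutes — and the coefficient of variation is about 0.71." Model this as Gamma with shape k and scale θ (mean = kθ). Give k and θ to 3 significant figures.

For Gamma(k, scale θ): mean = kθ, variance = kθ², so CV = 1/√k.
CV = 0.71, hence k = 1/CV² = 1.98.
Then θ = mean/k = 76.1/1.98 = 38.4.

k ≈ 1.98, θ ≈ 38.4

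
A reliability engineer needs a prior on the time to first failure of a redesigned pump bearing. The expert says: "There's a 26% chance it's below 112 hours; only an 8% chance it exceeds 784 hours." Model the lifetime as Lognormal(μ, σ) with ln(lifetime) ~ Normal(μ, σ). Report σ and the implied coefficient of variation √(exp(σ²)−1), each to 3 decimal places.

If T ~ Lognormal(μ,σ) then ln T ~ Normal(μ,σ), so the p-quantile of ln T is μ + z_p·σ.
ln(112) = 4.718 and ln(784) = 6.664; z_{0.26} = -0.6433, z_{0.92} = 1.405.
σ = (6.664 − 4.718)/(1.405 − (-0.6433)) = 0.950.
μ = 4.718 − (-0.6433)·0.950 = 5.330.
CV = √(exp(σ²)−1) = √(exp(0.9024)−1) = 1.211.

σ ≈ 0.950, CV ≈ 1.211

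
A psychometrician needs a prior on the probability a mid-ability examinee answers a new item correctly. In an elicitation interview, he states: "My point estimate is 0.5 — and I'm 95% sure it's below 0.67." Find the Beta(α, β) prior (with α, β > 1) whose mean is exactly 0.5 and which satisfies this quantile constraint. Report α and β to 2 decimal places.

α ≈ 11.26, β ≈ 11.26

With mean 0.5 fixed, write α = 0.5s, β = 0.5s where s = α+β.
Need P(θ < 0.67) = 0.95 under Beta(0.5s, 0.5s). Normal approximation: (q−m)/√(m(1−m)/s) ≈ z_{0.95} = 1.64, so s ≈ 0.5·0.5·(1.64)²/(0.67−0.5)² = 23.4.
At s = 23.4: P(θ<0.67) ≈ 0.953. Adjusting to match 0.95 gives s ≈ 22.51.
So α = 0.5·22.51 ≈ 11.26, β = 0.5·22.51 ≈ 11.26.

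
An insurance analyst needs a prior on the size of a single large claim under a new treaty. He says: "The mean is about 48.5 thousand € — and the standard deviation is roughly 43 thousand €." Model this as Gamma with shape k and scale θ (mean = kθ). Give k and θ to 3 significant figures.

k ≈ 1.27, θ ≈ 38.1

For Gamma(k, scale θ): mean = kθ, variance = kθ², so CV = 1/√k.
CV = SD/mean = 43/48.5 = 0.8866, hence k = 1/CV² = 1.27.
Then θ = mean/k = 48.5/1.27 = 38.1.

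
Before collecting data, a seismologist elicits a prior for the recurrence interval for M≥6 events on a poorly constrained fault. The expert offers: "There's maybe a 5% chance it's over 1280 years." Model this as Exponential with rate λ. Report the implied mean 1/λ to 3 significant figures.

P(T > 1280.0) = e^(−λ·1280.0) = 0.05, so λ = −ln(0.05)/1280.0 = 0.00234.
Mean = 1/λ = 427 years.

mean ≈ 427 years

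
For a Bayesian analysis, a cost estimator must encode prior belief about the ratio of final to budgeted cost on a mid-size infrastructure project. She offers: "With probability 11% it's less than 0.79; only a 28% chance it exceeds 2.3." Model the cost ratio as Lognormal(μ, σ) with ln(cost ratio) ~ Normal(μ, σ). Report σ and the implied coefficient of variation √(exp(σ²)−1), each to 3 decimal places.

If T ~ Lognormal(μ,σ) then ln T ~ Normal(μ,σ), so the p-quantile of ln T is μ + z_p·σ.
ln(0.79) = -0.2357 and ln(2.3) = 0.8329; z_{0.11} = -1.227, z_{0.72} = 0.5828.
σ = (0.8329 − -0.2357)/(0.5828 − (-1.227)) = 0.591.
μ = -0.2357 − (-1.227)·0.591 = 0.489.
CV = √(exp(σ²)−1) = √(exp(0.3488)−1) = 0.646.

σ ≈ 0.591, CV ≈ 0.646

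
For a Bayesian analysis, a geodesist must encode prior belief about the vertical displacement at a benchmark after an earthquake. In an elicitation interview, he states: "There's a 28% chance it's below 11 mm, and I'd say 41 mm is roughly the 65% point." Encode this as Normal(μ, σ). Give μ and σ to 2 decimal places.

For Normal(μ,σ), the p-quantile is μ + z_p·σ. Here z_{0.28} = -0.5828, z_{0.65} = 0.3853.
So 11 = μ − 0.5828σ and 41 = μ + 0.3853σ.
Subtracting: σ = (41 − 11)/(0.3853 − (-0.5828)) = 30.99.
Then μ = 11 − (-0.5828)·30.99 = 29.06.

μ = 29.06, σ = 30.99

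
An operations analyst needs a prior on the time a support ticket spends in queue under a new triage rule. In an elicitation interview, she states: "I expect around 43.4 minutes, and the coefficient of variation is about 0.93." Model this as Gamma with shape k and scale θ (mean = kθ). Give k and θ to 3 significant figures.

k ≈ 1.16, θ ≈ 37.5

For Gamma(k, scale θ): mean = kθ, variance = kθ², so CV = 1/√k.
CV = 0.93, hence k = 1/CV² = 1.16.
Then θ = mean/k = 43.4/1.16 = 37.5.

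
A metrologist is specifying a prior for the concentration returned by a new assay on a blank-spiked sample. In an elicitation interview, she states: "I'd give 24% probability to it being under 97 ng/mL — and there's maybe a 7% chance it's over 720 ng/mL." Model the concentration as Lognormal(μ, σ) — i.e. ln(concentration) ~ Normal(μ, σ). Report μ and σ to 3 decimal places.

μ ≈ 5.224, σ ≈ 0.919

If T ~ Lognormal(μ,σ) then ln T ~ Normal(μ,σ), so the p-quantile of ln T is μ + z_p·σ.
ln(97) = 4.575 and ln(720) = 6.579; z_{0.24} = -0.7063, z_{0.93} = 1.476.
σ = (6.579 − 4.575)/(1.476 − (-0.7063)) = 0.919.
μ = 4.575 − (-0.7063)·0.919 = 5.224.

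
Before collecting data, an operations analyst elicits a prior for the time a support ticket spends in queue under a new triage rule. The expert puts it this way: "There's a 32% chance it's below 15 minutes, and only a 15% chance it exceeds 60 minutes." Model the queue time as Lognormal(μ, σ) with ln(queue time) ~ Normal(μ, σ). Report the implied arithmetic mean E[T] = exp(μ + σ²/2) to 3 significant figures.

E[T] ≈ 35.3 minutes

If T ~ Lognormal(μ,σ) then ln T ~ Normal(μ,σ), so the p-quantile of ln T is μ + z_p·σ.
ln(15) = 2.708 and ln(60) = 4.094; z_{0.32} = -0.4677, z_{0.85} = 1.036.
σ = (4.094 − 2.708)/(1.036 − (-0.4677)) = 0.922.
μ = 2.708 − (-0.4677)·0.922 = 3.139.
E[T] = exp(μ + σ²/2) = exp(3.139 + 0.4247) = 35.3 minutes.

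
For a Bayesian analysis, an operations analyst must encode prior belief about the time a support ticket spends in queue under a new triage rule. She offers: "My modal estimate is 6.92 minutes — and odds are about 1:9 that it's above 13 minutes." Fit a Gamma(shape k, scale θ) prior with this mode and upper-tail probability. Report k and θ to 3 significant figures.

k ≈ 5.81, θ ≈ 1.44

Gamma(k,θ) with k>1 has mode (k−1)θ, so θ = 6.92/(k−1).
Need P(X < 13) = 0.9 with θ tied to k this way. Start at k = 2, θ = 6.92: P(X<13) ≈ 0.560.
Too low — raise k to concentrate. Iterating converges to k ≈ 5.81.
Then θ = 6.92/(5.81−1) ≈ 1.44.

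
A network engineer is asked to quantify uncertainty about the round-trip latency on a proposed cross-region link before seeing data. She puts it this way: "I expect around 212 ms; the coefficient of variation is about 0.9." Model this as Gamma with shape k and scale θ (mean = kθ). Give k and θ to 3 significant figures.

k ≈ 1.23, θ ≈ 172

For Gamma(k, scale θ): mean = kθ, variance = kθ², so CV = 1/√k.
CV = 0.9, hence k = 1/CV² = 1.23.
Then θ = mean/k = 212/1.23 = 172.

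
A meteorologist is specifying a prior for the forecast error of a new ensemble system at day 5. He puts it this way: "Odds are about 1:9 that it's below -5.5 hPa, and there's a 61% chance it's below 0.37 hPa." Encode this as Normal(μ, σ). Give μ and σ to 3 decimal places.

μ = -0.680, σ = 3.761

The p-quantile of Normal(μ,σ) is μ + z_p·σ, with z_{0.1} = -1.282 and z_{0.61} = 0.2793.
Eliminate σ: μ = (z₂·x₁ − z₁·x₂)/(z₂ − z₁) = (0.2793·-5.5 − (-1.282)·0.37)/1.561 = -0.680.
Then σ = (x₂ − x₁)/(z₂ − z₁) = (0.37 − -5.5)/1.561 = 3.761.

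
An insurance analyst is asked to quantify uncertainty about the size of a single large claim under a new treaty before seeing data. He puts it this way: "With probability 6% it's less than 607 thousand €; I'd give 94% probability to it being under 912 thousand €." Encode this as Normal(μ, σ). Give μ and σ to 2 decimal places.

For Normal(μ,σ), the p-quantile is μ + z_p·σ. Here z_{0.06} = -1.555, z_{0.94} = 1.555.
So 607 = μ − 1.555σ and 912 = μ + 1.555σ.
Subtracting: σ = (912 − 607)/(1.555 − (-1.555)) = 98.09.
Then μ = 607 − (-1.555)·98.09 = 759.50.

μ = 759.50, σ = 98.09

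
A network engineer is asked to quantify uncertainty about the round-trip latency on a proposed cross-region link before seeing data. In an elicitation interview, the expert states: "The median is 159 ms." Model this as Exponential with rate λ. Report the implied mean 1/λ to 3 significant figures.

Exponential median = ln 2 / λ, so λ = ln 2 / 159.0 = 0.00436.
Mean = 1/λ = 229 ms.

mean ≈ 229 ms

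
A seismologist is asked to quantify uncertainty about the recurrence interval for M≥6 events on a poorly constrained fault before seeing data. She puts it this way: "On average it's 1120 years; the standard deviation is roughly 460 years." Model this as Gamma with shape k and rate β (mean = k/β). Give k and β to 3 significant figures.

k ≈ 5.93, β ≈ 0.00529

For Gamma(k, rate β): mean = k/β, variance = k/β², so CV = 1/√k.
CV = SD/mean = 460/1120 = 0.4107, hence k = 1/CV² = 5.93.
Then β = k/mean = 5.93/1120 = 0.00529.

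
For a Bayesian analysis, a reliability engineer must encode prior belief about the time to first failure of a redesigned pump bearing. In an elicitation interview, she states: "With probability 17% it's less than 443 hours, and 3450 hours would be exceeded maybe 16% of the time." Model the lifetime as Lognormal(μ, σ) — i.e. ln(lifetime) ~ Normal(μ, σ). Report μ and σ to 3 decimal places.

If T ~ Lognormal(μ,σ) then ln T ~ Normal(μ,σ), so the p-quantile of ln T is μ + z_p·σ.
ln(443) = 6.094 and ln(3450) = 8.146; z_{0.17} = -0.9542, z_{0.84} = 0.9945.
σ = (8.146 − 6.094)/(0.9945 − (-0.9542)) = 1.053.
μ = 6.094 − (-0.9542)·1.053 = 7.099.

μ ≈ 7.099, σ ≈ 1.053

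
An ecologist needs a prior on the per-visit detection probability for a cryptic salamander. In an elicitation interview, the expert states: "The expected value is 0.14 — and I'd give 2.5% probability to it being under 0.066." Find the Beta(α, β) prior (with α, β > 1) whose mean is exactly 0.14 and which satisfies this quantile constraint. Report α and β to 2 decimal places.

With mean 0.14 fixed, write α = 0.14s, β = 0.86s where s = α+β.
Need P(θ < 0.066) = 0.025 under Beta(0.14s, 0.86s). Normal approximation: (q−m)/√(m(1−m)/s) ≈ z_{0.025} = -1.96, so s ≈ 0.14·0.86·(-1.96)²/(0.066−0.14)² = 84.5.
At s = 84.5: P(θ<0.066) ≈ 0.010. Adjusting to match 0.025 gives s ≈ 61.87.
So α = 0.14·61.87 ≈ 8.66, β = 0.86·61.87 ≈ 53.21.

α ≈ 8.66, β ≈ 53.21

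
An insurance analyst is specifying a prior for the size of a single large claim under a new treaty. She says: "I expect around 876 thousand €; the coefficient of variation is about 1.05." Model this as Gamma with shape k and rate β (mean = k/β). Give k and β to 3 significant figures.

k ≈ 0.907, β ≈ 0.00104

For Gamma(k, rate β): mean = k/β, variance = k/β², so CV = 1/√k.
CV = 1.05, hence k = 1/CV² = 0.907.
Then β = k/mean = 0.907/876 = 0.00104.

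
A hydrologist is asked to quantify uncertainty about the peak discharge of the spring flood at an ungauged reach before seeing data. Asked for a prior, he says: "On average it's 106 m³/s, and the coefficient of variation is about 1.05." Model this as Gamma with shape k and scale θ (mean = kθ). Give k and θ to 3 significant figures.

k ≈ 0.907, θ ≈ 117

For Gamma(k, scale θ): mean = kθ, variance = kθ², so CV = 1/√k.
CV = 1.05, hence k = 1/CV² = 0.907.
Then θ = mean/k = 106/0.907 = 117.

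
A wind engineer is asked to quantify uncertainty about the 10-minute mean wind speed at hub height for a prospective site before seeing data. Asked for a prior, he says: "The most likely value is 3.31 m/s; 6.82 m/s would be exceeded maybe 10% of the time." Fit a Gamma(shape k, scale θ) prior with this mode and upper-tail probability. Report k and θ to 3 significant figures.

Gamma(k,θ) with k>1 has mode (k−1)θ, so θ = 3.31/(k−1).
Need P(X < 6.82) = 0.9 with θ tied to k this way. Start at k = 2, θ = 3.31: P(X<6.82) ≈ 0.610.
Too low — raise k to concentrate. Iterating converges to k ≈ 4.67.
Then θ = 3.31/(4.67−1) ≈ 0.901.

k ≈ 4.67, θ ≈ 0.901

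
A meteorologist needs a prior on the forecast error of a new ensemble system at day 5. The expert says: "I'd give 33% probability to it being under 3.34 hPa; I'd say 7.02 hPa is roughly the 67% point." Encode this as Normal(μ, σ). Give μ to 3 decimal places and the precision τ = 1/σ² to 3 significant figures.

The p-quantile of Normal(μ,σ) is μ + z_p·σ, with z_{0.33} = -0.4399 and z_{0.67} = 0.4399.
Eliminate σ: μ = (z₂·x₁ − z₁·x₂)/(z₂ − z₁) = (0.4399·3.34 − (-0.4399)·7.02)/0.8798 = 5.180.
Then σ = (x₂ − x₁)/(z₂ − z₁) = (7.02 − 3.34)/0.8798 = 4.183.
Precision τ = 1/σ² = 1/4.183² = 0.0572.

μ = 5.180, τ = 0.0572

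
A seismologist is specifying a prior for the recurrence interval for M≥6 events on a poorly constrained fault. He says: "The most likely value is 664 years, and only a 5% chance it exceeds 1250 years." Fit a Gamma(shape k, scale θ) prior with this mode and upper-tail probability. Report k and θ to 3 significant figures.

k ≈ 7.95, θ ≈ 95.5

Gamma(k,θ) with k>1 has mode (k−1)θ, so θ = 664/(k−1).
Need P(X < 1250) = 0.95 with θ tied to k this way. Start at k = 2, θ = 664: P(X<1250) ≈ 0.561.
Too low — raise k to concentrate. Iterating converges to k ≈ 7.95.
Then θ = 664/(7.95−1) ≈ 95.5.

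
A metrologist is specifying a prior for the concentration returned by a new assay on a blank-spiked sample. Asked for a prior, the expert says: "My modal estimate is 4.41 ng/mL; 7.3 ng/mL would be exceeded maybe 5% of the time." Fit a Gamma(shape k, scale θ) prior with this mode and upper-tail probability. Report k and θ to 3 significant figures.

k ≈ 12, θ ≈ 0.401

Gamma(k,θ) with k>1 has mode (k−1)θ, so θ = 4.41/(k−1).
Need P(X < 7.3) = 0.95 with θ tied to k this way. Start at k = 2, θ = 4.41: P(X<7.3) ≈ 0.493.
Too low — raise k to concentrate. Iterating converges to k ≈ 12.
Then θ = 4.41/(12−1) ≈ 0.401.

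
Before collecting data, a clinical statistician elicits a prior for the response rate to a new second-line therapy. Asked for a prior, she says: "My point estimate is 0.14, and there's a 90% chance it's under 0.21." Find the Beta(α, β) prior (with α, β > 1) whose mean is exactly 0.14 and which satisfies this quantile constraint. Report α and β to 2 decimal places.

With mean 0.14 fixed, write α = 0.14s, β = 0.86s where s = α+β.
Need P(θ < 0.21) = 0.9 under Beta(0.14s, 0.86s). Normal approximation: (q−m)/√(m(1−m)/s) ≈ z_{0.9} = 1.28, so s ≈ 0.14·0.86·(1.28)²/(0.21−0.14)² = 40.4.
At s = 40.4: P(θ<0.21) ≈ 0.893. Adjusting to match 0.9 gives s ≈ 43.28.
So α = 0.14·43.28 ≈ 6.06, β = 0.86·43.28 ≈ 37.22.

α ≈ 6.06, β ≈ 37.22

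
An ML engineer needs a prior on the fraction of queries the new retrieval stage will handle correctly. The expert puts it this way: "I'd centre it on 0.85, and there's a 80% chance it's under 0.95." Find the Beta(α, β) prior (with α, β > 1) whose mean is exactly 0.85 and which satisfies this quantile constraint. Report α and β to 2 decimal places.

α ≈ 7.39, β ≈ 1.30

With mean 0.85 fixed, write α = 0.85s, β = 0.15s where s = α+β.
Need P(θ < 0.95) = 0.8 under Beta(0.85s, 0.15s). Normal approximation: (q−m)/√(m(1−m)/s) ≈ z_{0.8} = 0.842, so s ≈ 0.85·0.15·(0.842)²/(0.95−0.85)² = 9.0.
At s = 9.0: P(θ<0.95) ≈ 0.807. Adjusting to match 0.8 gives s ≈ 8.70.
So α = 0.85·8.70 ≈ 7.39, β = 0.15·8.70 ≈ 1.30.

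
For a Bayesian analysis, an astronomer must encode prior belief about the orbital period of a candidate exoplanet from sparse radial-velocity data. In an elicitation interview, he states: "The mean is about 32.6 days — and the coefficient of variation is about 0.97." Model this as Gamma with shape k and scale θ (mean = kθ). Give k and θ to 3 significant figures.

For Gamma(k, scale θ): mean = kθ, variance = kθ², so CV = 1/√k.
CV = 0.97, hence k = 1/CV² = 1.06.
Then θ = mean/k = 32.6/1.06 = 30.7.

k ≈ 1.06, θ ≈ 30.7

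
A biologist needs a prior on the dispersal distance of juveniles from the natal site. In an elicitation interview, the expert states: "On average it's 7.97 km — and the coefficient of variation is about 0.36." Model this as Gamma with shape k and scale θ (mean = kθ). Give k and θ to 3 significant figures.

k ≈ 7.72, θ ≈ 1.03

For Gamma(k, scale θ): mean = kθ, variance = kθ², so CV = 1/√k.
CV = 0.36, hence k = 1/CV² = 7.72.
Then θ = mean/k = 7.97/7.72 = 1.03.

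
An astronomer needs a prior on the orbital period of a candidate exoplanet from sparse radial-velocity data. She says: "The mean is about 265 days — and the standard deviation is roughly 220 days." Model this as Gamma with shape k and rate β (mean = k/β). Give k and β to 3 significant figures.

For Gamma(k, rate β): mean = k/β, variance = k/β², so CV = 1/√k.
CV = SD/mean = 220/265 = 0.8302, hence k = 1/CV² = 1.45.
Then β = k/mean = 1.45/265 = 0.00548.

k ≈ 1.45, β ≈ 0.00548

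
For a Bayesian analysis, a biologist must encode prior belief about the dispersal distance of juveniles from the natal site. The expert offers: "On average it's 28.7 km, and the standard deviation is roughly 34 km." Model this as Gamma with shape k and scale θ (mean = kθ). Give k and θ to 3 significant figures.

For Gamma(k, scale θ): mean = kθ, variance = kθ², so CV = 1/√k.
CV = SD/mean = 34/28.7 = 1.185, hence k = 1/CV² = 0.713.
Then θ = mean/k = 28.7/0.713 = 40.3.

k ≈ 0.713, θ ≈ 40.3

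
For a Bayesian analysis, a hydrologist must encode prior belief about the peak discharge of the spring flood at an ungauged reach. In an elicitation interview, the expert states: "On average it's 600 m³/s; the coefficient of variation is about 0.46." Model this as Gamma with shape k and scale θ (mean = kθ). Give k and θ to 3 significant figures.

k ≈ 4.73, θ ≈ 127

For Gamma(k, scale θ): mean = kθ, variance = kθ², so CV = 1/√k.
CV = 0.46, hence k = 1/CV² = 4.73.
Then θ = mean/k = 600/4.73 = 127.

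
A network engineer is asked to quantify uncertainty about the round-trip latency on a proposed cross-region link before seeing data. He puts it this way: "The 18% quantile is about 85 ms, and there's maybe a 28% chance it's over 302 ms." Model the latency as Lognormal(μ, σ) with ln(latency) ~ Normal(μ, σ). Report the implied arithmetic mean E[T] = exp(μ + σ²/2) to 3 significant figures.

E[T] ≈ 264 ms

If T ~ Lognormal(μ,σ) then ln T ~ Normal(μ,σ), so the p-quantile of ln T is μ + z_p·σ.
ln(85) = 4.443 and ln(302) = 5.71; z_{0.18} = -0.9154, z_{0.72} = 0.5828.
σ = (5.71 − 4.443)/(0.5828 − (-0.9154)) = 0.846.
μ = 4.443 − (-0.9154)·0.846 = 5.217.
E[T] = exp(μ + σ²/2) = exp(5.217 + 0.3580) = 264 ms.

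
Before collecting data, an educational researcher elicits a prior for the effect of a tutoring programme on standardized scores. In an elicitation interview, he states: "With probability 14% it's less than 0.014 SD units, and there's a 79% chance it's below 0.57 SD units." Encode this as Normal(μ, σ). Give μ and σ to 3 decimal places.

The p-quantile of Normal(μ,σ) is μ + z_p·σ, with z_{0.14} = -1.08 and z_{0.79} = 0.8064.
Eliminate σ: μ = (z₂·x₁ − z₁·x₂)/(z₂ − z₁) = (0.8064·0.014 − (-1.08)·0.57)/1.887 = 0.332.
Then σ = (x₂ − x₁)/(z₂ − z₁) = (0.57 − 0.014)/1.887 = 0.295.

μ = 0.332, σ = 0.295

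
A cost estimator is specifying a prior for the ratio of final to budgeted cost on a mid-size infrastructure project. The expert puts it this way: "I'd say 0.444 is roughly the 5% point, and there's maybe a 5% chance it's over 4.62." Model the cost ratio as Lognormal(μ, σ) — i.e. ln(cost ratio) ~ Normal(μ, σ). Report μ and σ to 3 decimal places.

If T ~ Lognormal(μ,σ) then ln T ~ Normal(μ,σ), so the p-quantile of ln T is μ + z_p·σ.
ln(0.444) = -0.8119 and ln(4.62) = 1.53; z_{0.05} = -1.645, z_{0.95} = 1.645.
σ = (1.53 − -0.8119)/(1.645 − (-1.645)) = 0.712.
μ = -0.8119 − (-1.645)·0.712 = 0.359.

μ ≈ 0.359, σ ≈ 0.712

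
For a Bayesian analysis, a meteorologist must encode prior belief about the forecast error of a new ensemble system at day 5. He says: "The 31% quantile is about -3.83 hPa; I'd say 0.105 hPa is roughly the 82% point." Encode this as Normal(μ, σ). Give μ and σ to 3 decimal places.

For Normal(μ,σ), the p-quantile is μ + z_p·σ. Here z_{0.31} = -0.4959, z_{0.82} = 0.9154.
So -3.83 = μ − 0.4959σ and 0.105 = μ + 0.9154σ.
Subtracting: σ = (0.105 − -3.83)/(0.9154 − (-0.4959)) = 2.788.
Then μ = -3.83 − (-0.4959)·2.788 = -2.447.

μ = -2.447, σ = 2.788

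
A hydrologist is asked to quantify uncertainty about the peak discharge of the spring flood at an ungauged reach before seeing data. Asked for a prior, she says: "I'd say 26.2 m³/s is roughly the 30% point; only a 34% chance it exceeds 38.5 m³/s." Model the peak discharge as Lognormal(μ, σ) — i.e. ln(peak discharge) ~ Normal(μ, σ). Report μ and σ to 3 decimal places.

If T ~ Lognormal(μ,σ) then ln T ~ Normal(μ,σ), so the p-quantile of ln T is μ + z_p·σ.
ln(26.2) = 3.266 and ln(38.5) = 3.651; z_{0.3} = -0.5244, z_{0.66} = 0.4125.
σ = (3.651 − 3.266)/(0.4125 − (-0.5244)) = 0.411.
μ = 3.266 − (-0.5244)·0.411 = 3.481.

μ ≈ 3.481, σ ≈ 0.411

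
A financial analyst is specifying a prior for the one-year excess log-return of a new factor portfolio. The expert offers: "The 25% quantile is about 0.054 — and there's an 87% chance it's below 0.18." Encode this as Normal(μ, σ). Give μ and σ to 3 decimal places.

μ = 0.101, σ = 0.070

The p-quantile of Normal(μ,σ) is μ + z_p·σ, with z_{0.25} = -0.6745 and z_{0.87} = 1.126.
Eliminate σ: μ = (z₂·x₁ − z₁·x₂)/(z₂ − z₁) = (1.126·0.054 − (-0.6745)·0.18)/1.801 = 0.101.
Then σ = (x₂ − x₁)/(z₂ − z₁) = (0.18 − 0.054)/1.801 = 0.070.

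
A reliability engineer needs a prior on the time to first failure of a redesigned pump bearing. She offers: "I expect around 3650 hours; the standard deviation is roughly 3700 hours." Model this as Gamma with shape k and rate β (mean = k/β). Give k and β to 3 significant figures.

k ≈ 0.973, β ≈ 0.000267

For Gamma(k, rate β): mean = k/β, variance = k/β², so CV = 1/√k.
CV = SD/mean = 3700/3650 = 1.014, hence k = 1/CV² = 0.973.
Then β = k/mean = 0.973/3650 = 0.000267.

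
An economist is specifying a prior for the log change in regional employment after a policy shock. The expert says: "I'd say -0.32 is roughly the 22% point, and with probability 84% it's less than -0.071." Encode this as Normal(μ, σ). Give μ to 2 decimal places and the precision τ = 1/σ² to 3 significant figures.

μ = -0.21, τ = 50.3

The p-quantile of Normal(μ,σ) is μ + z_p·σ, with z_{0.22} = -0.7722 and z_{0.84} = 0.9945.
Eliminate σ: μ = (z₂·x₁ − z₁·x₂)/(z₂ − z₁) = (0.9945·-0.32 − (-0.7722)·-0.071)/1.767 = -0.21.
Then σ = (x₂ − x₁)/(z₂ − z₁) = (-0.071 − -0.32)/1.767 = 0.14.
Precision τ = 1/σ² = 1/0.1409² = 50.3.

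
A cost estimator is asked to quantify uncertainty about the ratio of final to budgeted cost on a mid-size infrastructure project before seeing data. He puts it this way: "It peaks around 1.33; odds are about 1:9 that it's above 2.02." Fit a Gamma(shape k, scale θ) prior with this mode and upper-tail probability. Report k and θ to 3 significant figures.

Gamma(k,θ) with k>1 has mode (k−1)θ, so θ = 1.33/(k−1).
Need P(X < 2.02) = 0.9 with θ tied to k this way. Start at k = 2, θ = 1.33: P(X<2.02) ≈ 0.448.
Too low — raise k to concentrate. Iterating converges to k ≈ 11.7.
Then θ = 1.33/(11.7−1) ≈ 0.125.

k ≈ 11.7, θ ≈ 0.125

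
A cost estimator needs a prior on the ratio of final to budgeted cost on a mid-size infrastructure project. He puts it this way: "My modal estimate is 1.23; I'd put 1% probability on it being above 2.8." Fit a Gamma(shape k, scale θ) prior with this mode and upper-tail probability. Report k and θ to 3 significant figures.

k ≈ 8.08, θ ≈ 0.174

Gamma(k,θ) with k>1 has mode (k−1)θ, so θ = 1.23/(k−1).
Need P(X < 2.8) = 0.99 with θ tied to k this way. Start at k = 2, θ = 1.23: P(X<2.8) ≈ 0.664.
Too low — raise k to concentrate. Iterating converges to k ≈ 8.08.
Then θ = 1.23/(8.08−1) ≈ 0.174.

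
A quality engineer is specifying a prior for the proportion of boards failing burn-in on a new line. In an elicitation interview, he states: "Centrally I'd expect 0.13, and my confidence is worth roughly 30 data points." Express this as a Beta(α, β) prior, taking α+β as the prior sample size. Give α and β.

Under the effective-sample-size interpretation, Beta(α, β) has prior mean α/(α+β) and prior sample size α+β.
So α+β = 30 and α/(α+β) = 0.13, giving α = 0.13·30 = 3.9 and β = 30 − 3.9 = 26.1.

α = 3.9, β = 26.1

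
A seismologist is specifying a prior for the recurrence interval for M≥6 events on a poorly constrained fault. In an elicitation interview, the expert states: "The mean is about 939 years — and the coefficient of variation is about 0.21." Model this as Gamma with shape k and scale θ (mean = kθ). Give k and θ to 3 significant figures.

For Gamma(k, scale θ): mean = kθ, variance = kθ², so CV = 1/√k.
CV = 0.21, hence k = 1/CV² = 22.7.
Then θ = mean/k = 939/22.7 = 41.4.

k ≈ 22.7, θ ≈ 41.4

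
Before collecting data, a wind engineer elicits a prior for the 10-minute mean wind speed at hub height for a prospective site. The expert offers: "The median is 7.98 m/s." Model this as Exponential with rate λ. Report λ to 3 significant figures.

λ ≈ 0.0869

Exponential median = ln 2 / λ, so λ = ln 2 / 7.98 = 0.0869.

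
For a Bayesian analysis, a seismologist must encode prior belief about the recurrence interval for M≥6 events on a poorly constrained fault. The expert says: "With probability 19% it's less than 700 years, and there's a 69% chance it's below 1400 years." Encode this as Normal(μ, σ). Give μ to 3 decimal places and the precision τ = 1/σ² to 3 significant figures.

μ = 1147.337, τ = 3.85e-06

For Normal(μ,σ), the p-quantile is μ + z_p·σ. Here z_{0.19} = -0.8779, z_{0.69} = 0.4959.
So 700 = μ − 0.8779σ and 1400 = μ + 0.4959σ.
Subtracting: σ = (1400 − 700)/(0.4959 − (-0.8779)) = 509.555.
Then μ = 700 − (-0.8779)·509.555 = 1147.337.
Precision τ = 1/σ² = 1/509.6² = 3.85e-06.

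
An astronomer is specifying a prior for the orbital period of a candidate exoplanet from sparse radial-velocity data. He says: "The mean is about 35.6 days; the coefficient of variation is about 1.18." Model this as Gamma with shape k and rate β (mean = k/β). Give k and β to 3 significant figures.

k ≈ 0.718, β ≈ 0.0202

For Gamma(k, rate β): mean = k/β, variance = k/β², so CV = 1/√k.
CV = 1.18, hence k = 1/CV² = 0.718.
Then β = k/mean = 0.718/35.6 = 0.0202.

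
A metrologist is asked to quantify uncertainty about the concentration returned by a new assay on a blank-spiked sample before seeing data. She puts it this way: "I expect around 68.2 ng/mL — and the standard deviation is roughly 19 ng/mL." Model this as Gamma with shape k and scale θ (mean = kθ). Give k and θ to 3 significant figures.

For Gamma(k, scale θ): mean = kθ, variance = kθ², so CV = 1/√k.
CV = SD/mean = 19/68.2 = 0.2786, hence k = 1/CV² = 12.9.
Then θ = mean/k = 68.2/12.9 = 5.29.

k ≈ 12.9, θ ≈ 5.29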